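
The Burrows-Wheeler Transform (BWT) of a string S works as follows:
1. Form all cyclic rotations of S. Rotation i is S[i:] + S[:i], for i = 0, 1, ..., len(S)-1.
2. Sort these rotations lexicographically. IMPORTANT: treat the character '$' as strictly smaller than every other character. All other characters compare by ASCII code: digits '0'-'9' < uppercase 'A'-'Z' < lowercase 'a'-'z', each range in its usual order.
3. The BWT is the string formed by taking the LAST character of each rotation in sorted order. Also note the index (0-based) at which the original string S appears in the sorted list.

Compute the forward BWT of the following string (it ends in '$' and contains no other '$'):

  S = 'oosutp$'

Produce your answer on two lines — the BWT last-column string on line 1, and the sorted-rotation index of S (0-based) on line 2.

All 7 rotations (rotation i = S[i:]+S[:i]):
  rot[0] = oosutp$
  rot[1] = osutp$o
  rot[2] = sutp$oo
  rot[3] = utp$oos
  rot[4] = tp$oosu
  rot[5] = p$oosut
  rot[6] = $oosutp
Sorted (with $ < everything):
  sorted[0] = $oosutp  (last char: 'p')
  sorted[1] = oosutp$  (last char: '$')
  sorted[2] = osutp$o  (last char: 'o')
  sorted[3] = p$oosut  (last char: 't')
  sorted[4] = sutp$oo  (last char: 'o')
  sorted[5] = tp$oosu  (last char: 'u')
  sorted[6] = utp$oos  (last char: 's')
Last column: p$otous
Original string S is at sorted index 1

Answer: p$otous
1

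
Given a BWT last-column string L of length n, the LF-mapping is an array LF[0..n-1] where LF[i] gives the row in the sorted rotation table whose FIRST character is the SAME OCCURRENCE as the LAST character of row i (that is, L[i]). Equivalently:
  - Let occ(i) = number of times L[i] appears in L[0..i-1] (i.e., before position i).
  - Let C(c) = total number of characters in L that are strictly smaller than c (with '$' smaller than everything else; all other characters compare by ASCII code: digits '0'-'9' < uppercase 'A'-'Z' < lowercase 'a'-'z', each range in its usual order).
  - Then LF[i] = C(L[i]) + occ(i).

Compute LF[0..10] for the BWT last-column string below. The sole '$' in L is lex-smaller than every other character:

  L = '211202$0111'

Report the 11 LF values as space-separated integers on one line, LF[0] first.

Char counts: '$':1, '0':2, '1':5, '2':3
C (first-col start): C('$')=0, C('0')=1, C('1')=3, C('2')=8
L[0]='2': occ=0, LF[0]=C('2')+0=8+0=8
L[1]='1': occ=0, LF[1]=C('1')+0=3+0=3
L[2]='1': occ=1, LF[2]=C('1')+1=3+1=4
L[3]='2': occ=1, LF[3]=C('2')+1=8+1=9
L[4]='0': occ=0, LF[4]=C('0')+0=1+0=1
L[5]='2': occ=2, LF[5]=C('2')+2=8+2=10
L[6]='$': occ=0, LF[6]=C('$')+0=0+0=0
L[7]='0': occ=1, LF[7]=C('0')+1=1+1=2
L[8]='1': occ=2, LF[8]=C('1')+2=3+2=5
L[9]='1': occ=3, LF[9]=C('1')+3=3+3=6
L[10]='1': occ=4, LF[10]=C('1')+4=3+4=7

Answer: 8 3 4 9 1 10 0 2 5 6 7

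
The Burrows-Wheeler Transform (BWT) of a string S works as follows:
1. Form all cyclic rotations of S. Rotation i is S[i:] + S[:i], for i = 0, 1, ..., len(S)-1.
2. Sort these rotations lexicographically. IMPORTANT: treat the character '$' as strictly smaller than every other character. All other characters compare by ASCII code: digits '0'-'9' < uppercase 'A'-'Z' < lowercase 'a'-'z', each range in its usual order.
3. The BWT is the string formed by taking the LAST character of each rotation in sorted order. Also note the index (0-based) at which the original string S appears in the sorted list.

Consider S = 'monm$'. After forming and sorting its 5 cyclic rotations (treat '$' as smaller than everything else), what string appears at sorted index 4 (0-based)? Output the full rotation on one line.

Answer: onm$m

Derivation:
All 5 rotations (rotation i = S[i:]+S[:i]):
  rot[0] = monm$
  rot[1] = onm$m
  rot[2] = nm$mo
  rot[3] = m$mon
  rot[4] = $monm
Sorted (with $ < everything):
  sorted[0] = $monm
  sorted[1] = m$mon
  sorted[2] = monm$
  sorted[3] = nm$mo
  sorted[4] = onm$m
sorted[4] = onm$m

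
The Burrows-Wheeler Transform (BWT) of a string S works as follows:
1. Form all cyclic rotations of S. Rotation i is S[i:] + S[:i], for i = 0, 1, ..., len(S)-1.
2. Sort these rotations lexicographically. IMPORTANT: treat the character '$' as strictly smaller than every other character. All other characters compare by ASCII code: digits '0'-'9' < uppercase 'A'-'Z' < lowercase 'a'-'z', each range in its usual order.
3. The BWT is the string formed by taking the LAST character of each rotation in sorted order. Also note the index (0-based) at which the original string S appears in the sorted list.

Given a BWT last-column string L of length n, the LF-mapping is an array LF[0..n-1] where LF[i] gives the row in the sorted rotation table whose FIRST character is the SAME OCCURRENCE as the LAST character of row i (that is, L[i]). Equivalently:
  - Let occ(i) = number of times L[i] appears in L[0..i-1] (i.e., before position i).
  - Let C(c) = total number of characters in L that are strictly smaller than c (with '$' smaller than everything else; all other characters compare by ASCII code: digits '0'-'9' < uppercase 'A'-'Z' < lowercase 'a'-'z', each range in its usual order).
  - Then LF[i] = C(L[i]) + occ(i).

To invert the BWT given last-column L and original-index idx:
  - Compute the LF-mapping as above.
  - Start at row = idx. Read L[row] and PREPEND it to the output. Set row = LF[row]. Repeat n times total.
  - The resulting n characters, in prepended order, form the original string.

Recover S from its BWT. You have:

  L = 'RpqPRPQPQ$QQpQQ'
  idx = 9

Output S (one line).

LF mapping: 10 12 14 1 11 2 4 3 5 0 6 7 13 8 9
Walk LF starting at row 9, prepending L[row]:
  step 1: row=9, L[9]='$', prepend. Next row=LF[9]=0
  step 2: row=0, L[0]='R', prepend. Next row=LF[0]=10
  step 3: row=10, L[10]='Q', prepend. Next row=LF[10]=6
  step 4: row=6, L[6]='Q', prepend. Next row=LF[6]=4
  step 5: row=4, L[4]='R', prepend. Next row=LF[4]=11
  step 6: row=11, L[11]='Q', prepend. Next row=LF[11]=7
  step 7: row=7, L[7]='P', prepend. Next row=LF[7]=3
  step 8: row=3, L[3]='P', prepend. Next row=LF[3]=1
  step 9: row=1, L[1]='p', prepend. Next row=LF[1]=12
  step 10: row=12, L[12]='p', prepend. Next row=LF[12]=13
  step 11: row=13, L[13]='Q', prepend. Next row=LF[13]=8
  step 12: row=8, L[8]='Q', prepend. Next row=LF[8]=5
  step 13: row=5, L[5]='P', prepend. Next row=LF[5]=2
  step 14: row=2, L[2]='q', prepend. Next row=LF[2]=14
  step 15: row=14, L[14]='Q', prepend. Next row=LF[14]=9
Reversed output: QqPQQppPPQRQQR$

Answer: QqPQQppPPQRQQR$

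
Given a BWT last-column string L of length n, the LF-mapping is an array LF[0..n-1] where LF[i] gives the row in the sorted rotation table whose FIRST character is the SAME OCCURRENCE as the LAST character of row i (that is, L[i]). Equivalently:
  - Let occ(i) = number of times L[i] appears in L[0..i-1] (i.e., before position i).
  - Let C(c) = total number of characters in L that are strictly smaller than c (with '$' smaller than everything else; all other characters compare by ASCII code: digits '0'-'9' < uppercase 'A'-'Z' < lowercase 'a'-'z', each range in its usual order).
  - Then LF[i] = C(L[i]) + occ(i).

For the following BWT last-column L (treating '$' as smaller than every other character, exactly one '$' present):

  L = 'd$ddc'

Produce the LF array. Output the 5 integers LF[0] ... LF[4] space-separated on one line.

Char counts: '$':1, 'c':1, 'd':3
C (first-col start): C('$')=0, C('c')=1, C('d')=2
L[0]='d': occ=0, LF[0]=C('d')+0=2+0=2
L[1]='$': occ=0, LF[1]=C('$')+0=0+0=0
L[2]='d': occ=1, LF[2]=C('d')+1=2+1=3
L[3]='d': occ=2, LF[3]=C('d')+2=2+2=4
L[4]='c': occ=0, LF[4]=C('c')+0=1+0=1

Answer: 2 0 3 4 1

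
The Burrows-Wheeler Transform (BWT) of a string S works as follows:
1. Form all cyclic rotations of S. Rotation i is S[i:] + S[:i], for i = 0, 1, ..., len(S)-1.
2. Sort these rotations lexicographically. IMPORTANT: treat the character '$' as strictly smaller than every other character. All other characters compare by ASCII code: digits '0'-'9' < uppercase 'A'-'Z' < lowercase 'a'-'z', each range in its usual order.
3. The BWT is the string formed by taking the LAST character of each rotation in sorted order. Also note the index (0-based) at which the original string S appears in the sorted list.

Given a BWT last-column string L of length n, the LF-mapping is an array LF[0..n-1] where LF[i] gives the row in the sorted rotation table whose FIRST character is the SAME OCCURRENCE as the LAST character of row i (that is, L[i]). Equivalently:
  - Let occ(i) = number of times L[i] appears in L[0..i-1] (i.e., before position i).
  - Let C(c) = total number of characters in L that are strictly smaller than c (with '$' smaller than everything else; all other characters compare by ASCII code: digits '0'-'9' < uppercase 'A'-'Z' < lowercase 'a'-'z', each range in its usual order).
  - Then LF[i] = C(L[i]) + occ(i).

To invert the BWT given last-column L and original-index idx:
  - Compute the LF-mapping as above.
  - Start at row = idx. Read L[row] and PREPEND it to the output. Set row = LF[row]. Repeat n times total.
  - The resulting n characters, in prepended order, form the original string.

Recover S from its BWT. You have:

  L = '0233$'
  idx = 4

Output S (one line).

LF mapping: 1 2 3 4 0
Walk LF starting at row 4, prepending L[row]:
  step 1: row=4, L[4]='$', prepend. Next row=LF[4]=0
  step 2: row=0, L[0]='0', prepend. Next row=LF[0]=1
  step 3: row=1, L[1]='2', prepend. Next row=LF[1]=2
  step 4: row=2, L[2]='3', prepend. Next row=LF[2]=3
  step 5: row=3, L[3]='3', prepend. Next row=LF[3]=4
Reversed output: 3320$

Answer: 3320$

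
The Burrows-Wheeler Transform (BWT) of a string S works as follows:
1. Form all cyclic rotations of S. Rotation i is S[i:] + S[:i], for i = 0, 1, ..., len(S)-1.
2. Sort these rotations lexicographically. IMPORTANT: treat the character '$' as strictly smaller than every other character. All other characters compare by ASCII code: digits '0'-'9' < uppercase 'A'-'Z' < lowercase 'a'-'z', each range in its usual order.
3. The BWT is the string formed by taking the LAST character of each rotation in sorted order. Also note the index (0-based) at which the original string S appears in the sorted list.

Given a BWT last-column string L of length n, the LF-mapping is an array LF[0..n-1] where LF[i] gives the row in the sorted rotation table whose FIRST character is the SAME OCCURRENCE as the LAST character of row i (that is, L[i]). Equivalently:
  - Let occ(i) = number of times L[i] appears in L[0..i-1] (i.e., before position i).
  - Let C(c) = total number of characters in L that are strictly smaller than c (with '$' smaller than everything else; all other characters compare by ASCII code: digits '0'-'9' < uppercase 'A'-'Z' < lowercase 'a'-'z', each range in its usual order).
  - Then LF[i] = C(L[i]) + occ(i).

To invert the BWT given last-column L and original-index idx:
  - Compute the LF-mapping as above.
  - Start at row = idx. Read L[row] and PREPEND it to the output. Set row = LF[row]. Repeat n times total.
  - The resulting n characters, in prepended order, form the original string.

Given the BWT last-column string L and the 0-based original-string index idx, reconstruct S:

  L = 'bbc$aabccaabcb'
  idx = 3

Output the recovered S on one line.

LF mapping: 5 6 10 0 1 2 7 11 12 3 4 8 13 9
Walk LF starting at row 3, prepending L[row]:
  step 1: row=3, L[3]='$', prepend. Next row=LF[3]=0
  step 2: row=0, L[0]='b', prepend. Next row=LF[0]=5
  step 3: row=5, L[5]='a', prepend. Next row=LF[5]=2
  step 4: row=2, L[2]='c', prepend. Next row=LF[2]=10
  step 5: row=10, L[10]='a', prepend. Next row=LF[10]=4
  step 6: row=4, L[4]='a', prepend. Next row=LF[4]=1
  step 7: row=1, L[1]='b', prepend. Next row=LF[1]=6
  step 8: row=6, L[6]='b', prepend. Next row=LF[6]=7
  step 9: row=7, L[7]='c', prepend. Next row=LF[7]=11
  step 10: row=11, L[11]='b', prepend. Next row=LF[11]=8
  step 11: row=8, L[8]='c', prepend. Next row=LF[8]=12
  step 12: row=12, L[12]='c', prepend. Next row=LF[12]=13
  step 13: row=13, L[13]='b', prepend. Next row=LF[13]=9
  step 14: row=9, L[9]='a', prepend. Next row=LF[9]=3
Reversed output: abccbcbbaacab$

Answer: abccbcbbaacab$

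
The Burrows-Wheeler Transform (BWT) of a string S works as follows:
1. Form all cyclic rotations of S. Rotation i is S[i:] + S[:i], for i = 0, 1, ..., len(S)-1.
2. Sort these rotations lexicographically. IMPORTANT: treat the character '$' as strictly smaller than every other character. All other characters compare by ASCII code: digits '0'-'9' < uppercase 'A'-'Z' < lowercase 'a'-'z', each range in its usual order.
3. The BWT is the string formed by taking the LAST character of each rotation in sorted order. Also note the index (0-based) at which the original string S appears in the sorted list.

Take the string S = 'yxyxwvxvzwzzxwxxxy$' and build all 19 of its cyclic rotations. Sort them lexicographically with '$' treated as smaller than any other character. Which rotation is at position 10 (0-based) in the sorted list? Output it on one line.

All 19 rotations (rotation i = S[i:]+S[:i]):
  rot[0] = yxyxwvxvzwzzxwxxxy$
  rot[1] = xyxwvxvzwzzxwxxxy$y
  rot[2] = yxwvxvzwzzxwxxxy$yx
  rot[3] = xwvxvzwzzxwxxxy$yxy
  rot[4] = wvxvzwzzxwxxxy$yxyx
  rot[5] = vxvzwzzxwxxxy$yxyxw
  rot[6] = xvzwzzxwxxxy$yxyxwv
  rot[7] = vzwzzxwxxxy$yxyxwvx
  rot[8] = zwzzxwxxxy$yxyxwvxv
  rot[9] = wzzxwxxxy$yxyxwvxvz
  rot[10] = zzxwxxxy$yxyxwvxvzw
  rot[11] = zxwxxxy$yxyxwvxvzwz
  rot[12] = xwxxxy$yxyxwvxvzwzz
  rot[13] = wxxxy$yxyxwvxvzwzzx
  rot[14] = xxxy$yxyxwvxvzwzzxw
  rot[15] = xxy$yxyxwvxvzwzzxwx
  rot[16] = xy$yxyxwvxvzwzzxwxx
  rot[17] = y$yxyxwvxvzwzzxwxxx
  rot[18] = $yxyxwvxvzwzzxwxxxy
Sorted (with $ < everything):
  sorted[0] = $yxyxwvxvzwzzxwxxxy
  sorted[1] = vxvzwzzxwxxxy$yxyxw
  sorted[2] = vzwzzxwxxxy$yxyxwvx
  sorted[3] = wvxvzwzzxwxxxy$yxyx
  sorted[4] = wxxxy$yxyxwvxvzwzzx
  sorted[5] = wzzxwxxxy$yxyxwvxvz
  sorted[6] = xvzwzzxwxxxy$yxyxwv
  sorted[7] = xwvxvzwzzxwxxxy$yxy
  sorted[8] = xwxxxy$yxyxwvxvzwzz
  sorted[9] = xxxy$yxyxwvxvzwzzxw
  sorted[10] = xxy$yxyxwvxvzwzzxwx
  sorted[11] = xy$yxyxwvxvzwzzxwxx
  sorted[12] = xyxwvxvzwzzxwxxxy$y
  sorted[13] = y$yxyxwvxvzwzzxwxxx
  sorted[14] = yxwvxvzwzzxwxxxy$yx
  sorted[15] = yxyxwvxvzwzzxwxxxy$
  sorted[16] = zwzzxwxxxy$yxyxwvxv
  sorted[17] = zxwxxxy$yxyxwvxvzwz
  sorted[18] = zzxwxxxy$yxyxwvxvzw
sorted[10] = xxy$yxyxwvxvzwzzxwx

Answer: xxy$yxyxwvxvzwzzxwx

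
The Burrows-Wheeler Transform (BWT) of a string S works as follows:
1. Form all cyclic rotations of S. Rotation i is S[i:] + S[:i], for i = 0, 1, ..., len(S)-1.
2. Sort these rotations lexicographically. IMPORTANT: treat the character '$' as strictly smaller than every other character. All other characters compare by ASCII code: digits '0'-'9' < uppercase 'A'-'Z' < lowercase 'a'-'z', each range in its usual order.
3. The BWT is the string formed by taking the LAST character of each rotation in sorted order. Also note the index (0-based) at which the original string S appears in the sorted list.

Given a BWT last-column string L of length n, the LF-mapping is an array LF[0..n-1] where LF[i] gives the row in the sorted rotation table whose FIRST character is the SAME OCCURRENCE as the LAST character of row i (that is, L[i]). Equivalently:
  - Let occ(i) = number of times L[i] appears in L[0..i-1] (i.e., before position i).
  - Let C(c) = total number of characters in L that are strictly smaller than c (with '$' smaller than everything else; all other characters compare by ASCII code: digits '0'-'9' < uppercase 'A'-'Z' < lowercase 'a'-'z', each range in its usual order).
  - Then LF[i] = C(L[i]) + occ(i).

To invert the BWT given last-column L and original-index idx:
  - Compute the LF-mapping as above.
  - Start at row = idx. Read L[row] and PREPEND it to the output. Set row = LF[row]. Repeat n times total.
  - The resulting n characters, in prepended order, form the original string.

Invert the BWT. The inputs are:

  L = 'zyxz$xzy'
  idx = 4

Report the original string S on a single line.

LF mapping: 5 3 1 6 0 2 7 4
Walk LF starting at row 4, prepending L[row]:
  step 1: row=4, L[4]='$', prepend. Next row=LF[4]=0
  step 2: row=0, L[0]='z', prepend. Next row=LF[0]=5
  step 3: row=5, L[5]='x', prepend. Next row=LF[5]=2
  step 4: row=2, L[2]='x', prepend. Next row=LF[2]=1
  step 5: row=1, L[1]='y', prepend. Next row=LF[1]=3
  step 6: row=3, L[3]='z', prepend. Next row=LF[3]=6
  step 7: row=6, L[6]='z', prepend. Next row=LF[6]=7
  step 8: row=7, L[7]='y', prepend. Next row=LF[7]=4
Reversed output: yzzyxxz$

Answer: yzzyxxz$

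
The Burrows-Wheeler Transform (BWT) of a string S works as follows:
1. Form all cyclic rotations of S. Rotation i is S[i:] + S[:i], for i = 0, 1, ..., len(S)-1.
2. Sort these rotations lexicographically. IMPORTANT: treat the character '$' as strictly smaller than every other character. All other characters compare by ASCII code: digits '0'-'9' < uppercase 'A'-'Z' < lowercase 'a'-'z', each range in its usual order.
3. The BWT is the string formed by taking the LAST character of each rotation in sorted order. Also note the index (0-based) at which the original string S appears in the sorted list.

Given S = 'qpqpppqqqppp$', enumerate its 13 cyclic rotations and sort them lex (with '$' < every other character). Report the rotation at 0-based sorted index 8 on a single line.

All 13 rotations (rotation i = S[i:]+S[:i]):
  rot[0] = qpqpppqqqppp$
  rot[1] = pqpppqqqppp$q
  rot[2] = qpppqqqppp$qp
  rot[3] = pppqqqppp$qpq
  rot[4] = ppqqqppp$qpqp
  rot[5] = pqqqppp$qpqpp
  rot[6] = qqqppp$qpqppp
  rot[7] = qqppp$qpqpppq
  rot[8] = qppp$qpqpppqq
  rot[9] = ppp$qpqpppqqq
  rot[10] = pp$qpqpppqqqp
  rot[11] = p$qpqpppqqqpp
  rot[12] = $qpqpppqqqppp
Sorted (with $ < everything):
  sorted[0] = $qpqpppqqqppp
  sorted[1] = p$qpqpppqqqpp
  sorted[2] = pp$qpqpppqqqp
  sorted[3] = ppp$qpqpppqqq
  sorted[4] = pppqqqppp$qpq
  sorted[5] = ppqqqppp$qpqp
  sorted[6] = pqpppqqqppp$q
  sorted[7] = pqqqppp$qpqpp
  sorted[8] = qppp$qpqpppqq
  sorted[9] = qpppqqqppp$qp
  sorted[10] = qpqpppqqqppp$
  sorted[11] = qqppp$qpqpppq
  sorted[12] = qqqppp$qpqppp
sorted[8] = qppp$qpqpppqq

Answer: qppp$qpqpppqq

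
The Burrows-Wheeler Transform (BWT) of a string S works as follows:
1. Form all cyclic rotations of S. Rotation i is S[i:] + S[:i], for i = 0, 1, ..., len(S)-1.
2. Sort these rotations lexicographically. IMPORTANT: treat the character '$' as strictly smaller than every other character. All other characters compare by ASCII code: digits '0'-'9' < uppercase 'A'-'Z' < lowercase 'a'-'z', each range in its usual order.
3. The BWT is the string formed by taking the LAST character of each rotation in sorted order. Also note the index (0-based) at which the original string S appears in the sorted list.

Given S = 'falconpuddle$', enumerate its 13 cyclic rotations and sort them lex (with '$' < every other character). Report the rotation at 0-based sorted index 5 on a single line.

Answer: e$falconpuddl

Derivation:
All 13 rotations (rotation i = S[i:]+S[:i]):
  rot[0] = falconpuddle$
  rot[1] = alconpuddle$f
  rot[2] = lconpuddle$fa
  rot[3] = conpuddle$fal
  rot[4] = onpuddle$falc
  rot[5] = npuddle$falco
  rot[6] = puddle$falcon
  rot[7] = uddle$falconp
  rot[8] = ddle$falconpu
  rot[9] = dle$falconpud
  rot[10] = le$falconpudd
  rot[11] = e$falconpuddl
  rot[12] = $falconpuddle
Sorted (with $ < everything):
  sorted[0] = $falconpuddle
  sorted[1] = alconpuddle$f
  sorted[2] = conpuddle$fal
  sorted[3] = ddle$falconpu
  sorted[4] = dle$falconpud
  sorted[5] = e$falconpuddl
  sorted[6] = falconpuddle$
  sorted[7] = lconpuddle$fa
  sorted[8] = le$falconpudd
  sorted[9] = npuddle$falco
  sorted[10] = onpuddle$falc
  sorted[11] = puddle$falcon
  sorted[12] = uddle$falconp
sorted[5] = e$falconpuddl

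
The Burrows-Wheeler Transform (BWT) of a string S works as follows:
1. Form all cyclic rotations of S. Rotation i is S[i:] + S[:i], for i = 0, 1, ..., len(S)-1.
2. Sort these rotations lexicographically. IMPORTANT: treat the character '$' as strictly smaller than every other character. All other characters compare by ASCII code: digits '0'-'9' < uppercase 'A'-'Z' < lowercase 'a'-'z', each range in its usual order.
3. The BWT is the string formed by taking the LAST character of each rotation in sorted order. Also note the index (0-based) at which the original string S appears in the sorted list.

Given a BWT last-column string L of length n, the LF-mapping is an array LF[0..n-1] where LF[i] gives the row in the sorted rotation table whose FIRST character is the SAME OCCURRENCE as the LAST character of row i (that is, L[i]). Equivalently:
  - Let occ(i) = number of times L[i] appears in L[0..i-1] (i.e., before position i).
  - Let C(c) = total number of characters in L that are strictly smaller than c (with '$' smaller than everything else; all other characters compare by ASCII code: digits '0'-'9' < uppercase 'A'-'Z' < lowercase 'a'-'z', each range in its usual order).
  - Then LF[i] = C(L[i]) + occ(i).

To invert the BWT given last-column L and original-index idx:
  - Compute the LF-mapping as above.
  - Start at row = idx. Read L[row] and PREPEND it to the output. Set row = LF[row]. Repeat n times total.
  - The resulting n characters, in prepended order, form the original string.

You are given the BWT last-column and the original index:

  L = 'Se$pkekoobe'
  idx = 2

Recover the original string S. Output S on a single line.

Answer: bookkeepeS$

Derivation:
LF mapping: 1 3 0 10 6 4 7 8 9 2 5
Walk LF starting at row 2, prepending L[row]:
  step 1: row=2, L[2]='$', prepend. Next row=LF[2]=0
  step 2: row=0, L[0]='S', prepend. Next row=LF[0]=1
  step 3: row=1, L[1]='e', prepend. Next row=LF[1]=3
  step 4: row=3, L[3]='p', prepend. Next row=LF[3]=10
  step 5: row=10, L[10]='e', prepend. Next row=LF[10]=5
  step 6: row=5, L[5]='e', prepend. Next row=LF[5]=4
  step 7: row=4, L[4]='k', prepend. Next row=LF[4]=6
  step 8: row=6, L[6]='k', prepend. Next row=LF[6]=7
  step 9: row=7, L[7]='o', prepend. Next row=LF[7]=8
  step 10: row=8, L[8]='o', prepend. Next row=LF[8]=9
  step 11: row=9, L[9]='b', prepend. Next row=LF[9]=2
Reversed output: bookkeepeS$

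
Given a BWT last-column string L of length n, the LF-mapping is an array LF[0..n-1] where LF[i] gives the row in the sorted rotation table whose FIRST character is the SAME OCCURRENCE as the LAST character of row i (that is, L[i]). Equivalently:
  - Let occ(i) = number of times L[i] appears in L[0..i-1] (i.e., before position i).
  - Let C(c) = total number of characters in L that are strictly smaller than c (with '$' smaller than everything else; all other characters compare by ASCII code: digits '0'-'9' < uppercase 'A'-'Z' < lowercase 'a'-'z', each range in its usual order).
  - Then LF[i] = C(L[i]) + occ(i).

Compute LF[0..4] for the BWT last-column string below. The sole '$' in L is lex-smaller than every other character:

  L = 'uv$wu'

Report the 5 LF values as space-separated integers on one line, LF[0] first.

Char counts: '$':1, 'u':2, 'v':1, 'w':1
C (first-col start): C('$')=0, C('u')=1, C('v')=3, C('w')=4
L[0]='u': occ=0, LF[0]=C('u')+0=1+0=1
L[1]='v': occ=0, LF[1]=C('v')+0=3+0=3
L[2]='$': occ=0, LF[2]=C('$')+0=0+0=0
L[3]='w': occ=0, LF[3]=C('w')+0=4+0=4
L[4]='u': occ=1, LF[4]=C('u')+1=1+1=2

Answer: 1 3 0 4 2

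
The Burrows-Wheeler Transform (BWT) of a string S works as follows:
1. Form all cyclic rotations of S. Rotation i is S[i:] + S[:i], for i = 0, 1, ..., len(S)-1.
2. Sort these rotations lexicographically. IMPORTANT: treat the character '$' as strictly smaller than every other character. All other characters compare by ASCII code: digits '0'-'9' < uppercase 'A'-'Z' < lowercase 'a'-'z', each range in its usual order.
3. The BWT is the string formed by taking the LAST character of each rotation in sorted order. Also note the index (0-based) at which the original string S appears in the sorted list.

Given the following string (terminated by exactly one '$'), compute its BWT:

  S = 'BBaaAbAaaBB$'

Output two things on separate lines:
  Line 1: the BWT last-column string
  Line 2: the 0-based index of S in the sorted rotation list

All 12 rotations (rotation i = S[i:]+S[:i]):
  rot[0] = BBaaAbAaaBB$
  rot[1] = BaaAbAaaBB$B
  rot[2] = aaAbAaaBB$BB
  rot[3] = aAbAaaBB$BBa
  rot[4] = AbAaaBB$BBaa
  rot[5] = bAaaBB$BBaaA
  rot[6] = AaaBB$BBaaAb
  rot[7] = aaBB$BBaaAbA
  rot[8] = aBB$BBaaAbAa
  rot[9] = BB$BBaaAbAaa
  rot[10] = B$BBaaAbAaaB
  rot[11] = $BBaaAbAaaBB
Sorted (with $ < everything):
  sorted[0] = $BBaaAbAaaBB  (last char: 'B')
  sorted[1] = AaaBB$BBaaAb  (last char: 'b')
  sorted[2] = AbAaaBB$BBaa  (last char: 'a')
  sorted[3] = B$BBaaAbAaaB  (last char: 'B')
  sorted[4] = BB$BBaaAbAaa  (last char: 'a')
  sorted[5] = BBaaAbAaaBB$  (last char: '$')
  sorted[6] = BaaAbAaaBB$B  (last char: 'B')
  sorted[7] = aAbAaaBB$BBa  (last char: 'a')
  sorted[8] = aBB$BBaaAbAa  (last char: 'a')
  sorted[9] = aaAbAaaBB$BB  (last char: 'B')
  sorted[10] = aaBB$BBaaAbA  (last char: 'A')
  sorted[11] = bAaaBB$BBaaA  (last char: 'A')
Last column: BbaBa$BaaBAA
Original string S is at sorted index 5

Answer: BbaBa$BaaBAA
5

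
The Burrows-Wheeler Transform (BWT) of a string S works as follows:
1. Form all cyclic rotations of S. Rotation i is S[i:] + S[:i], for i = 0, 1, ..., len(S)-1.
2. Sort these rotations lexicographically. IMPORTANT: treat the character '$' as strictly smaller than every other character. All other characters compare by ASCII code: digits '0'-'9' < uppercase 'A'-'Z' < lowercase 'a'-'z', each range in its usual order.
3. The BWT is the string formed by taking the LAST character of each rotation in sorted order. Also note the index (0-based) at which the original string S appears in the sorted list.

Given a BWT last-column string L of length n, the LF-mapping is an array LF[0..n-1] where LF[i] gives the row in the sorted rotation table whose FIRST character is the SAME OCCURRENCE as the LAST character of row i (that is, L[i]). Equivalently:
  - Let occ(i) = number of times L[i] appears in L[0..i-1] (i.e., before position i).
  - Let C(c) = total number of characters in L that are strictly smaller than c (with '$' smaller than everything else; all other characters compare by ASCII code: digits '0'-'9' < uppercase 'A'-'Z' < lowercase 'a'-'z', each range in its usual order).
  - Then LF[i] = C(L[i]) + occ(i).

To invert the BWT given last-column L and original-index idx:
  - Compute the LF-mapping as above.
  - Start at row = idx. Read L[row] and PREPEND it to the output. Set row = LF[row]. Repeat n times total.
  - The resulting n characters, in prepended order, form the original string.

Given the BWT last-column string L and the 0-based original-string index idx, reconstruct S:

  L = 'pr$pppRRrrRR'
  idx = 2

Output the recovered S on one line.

LF mapping: 5 9 0 6 7 8 1 2 10 11 3 4
Walk LF starting at row 2, prepending L[row]:
  step 1: row=2, L[2]='$', prepend. Next row=LF[2]=0
  step 2: row=0, L[0]='p', prepend. Next row=LF[0]=5
  step 3: row=5, L[5]='p', prepend. Next row=LF[5]=8
  step 4: row=8, L[8]='r', prepend. Next row=LF[8]=10
  step 5: row=10, L[10]='R', prepend. Next row=LF[10]=3
  step 6: row=3, L[3]='p', prepend. Next row=LF[3]=6
  step 7: row=6, L[6]='R', prepend. Next row=LF[6]=1
  step 8: row=1, L[1]='r', prepend. Next row=LF[1]=9
  step 9: row=9, L[9]='r', prepend. Next row=LF[9]=11
  step 10: row=11, L[11]='R', prepend. Next row=LF[11]=4
  step 11: row=4, L[4]='p', prepend. Next row=LF[4]=7
  step 12: row=7, L[7]='R', prepend. Next row=LF[7]=2
Reversed output: RpRrrRpRrpp$

Answer: RpRrrRpRrpp$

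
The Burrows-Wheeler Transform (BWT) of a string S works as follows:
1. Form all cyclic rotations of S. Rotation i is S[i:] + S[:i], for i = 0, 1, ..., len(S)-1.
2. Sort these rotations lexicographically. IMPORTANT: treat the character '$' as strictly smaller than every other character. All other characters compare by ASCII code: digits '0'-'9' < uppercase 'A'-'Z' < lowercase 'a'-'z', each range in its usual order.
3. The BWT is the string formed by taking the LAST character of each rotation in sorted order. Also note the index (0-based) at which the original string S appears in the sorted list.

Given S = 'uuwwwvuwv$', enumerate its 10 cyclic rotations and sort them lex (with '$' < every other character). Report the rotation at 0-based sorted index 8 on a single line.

All 10 rotations (rotation i = S[i:]+S[:i]):
  rot[0] = uuwwwvuwv$
  rot[1] = uwwwvuwv$u
  rot[2] = wwwvuwv$uu
  rot[3] = wwvuwv$uuw
  rot[4] = wvuwv$uuww
  rot[5] = vuwv$uuwww
  rot[6] = uwv$uuwwwv
  rot[7] = wv$uuwwwvu
  rot[8] = v$uuwwwvuw
  rot[9] = $uuwwwvuwv
Sorted (with $ < everything):
  sorted[0] = $uuwwwvuwv
  sorted[1] = uuwwwvuwv$
  sorted[2] = uwv$uuwwwv
  sorted[3] = uwwwvuwv$u
  sorted[4] = v$uuwwwvuw
  sorted[5] = vuwv$uuwww
  sorted[6] = wv$uuwwwvu
  sorted[7] = wvuwv$uuww
  sorted[8] = wwvuwv$uuw
  sorted[9] = wwwvuwv$uu
sorted[8] = wwvuwv$uuw

Answer: wwvuwv$uuw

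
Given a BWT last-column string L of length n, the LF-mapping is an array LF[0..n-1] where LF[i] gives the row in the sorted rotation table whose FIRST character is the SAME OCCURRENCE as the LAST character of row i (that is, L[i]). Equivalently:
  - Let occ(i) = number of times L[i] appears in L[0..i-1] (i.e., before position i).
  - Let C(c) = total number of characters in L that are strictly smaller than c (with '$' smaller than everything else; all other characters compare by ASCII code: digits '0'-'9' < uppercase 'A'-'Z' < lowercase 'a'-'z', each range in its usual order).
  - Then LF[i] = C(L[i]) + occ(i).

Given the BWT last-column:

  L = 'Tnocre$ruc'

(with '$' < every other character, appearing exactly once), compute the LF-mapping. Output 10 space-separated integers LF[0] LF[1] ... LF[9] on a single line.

Answer: 1 5 6 2 7 4 0 8 9 3

Derivation:
Char counts: '$':1, 'T':1, 'c':2, 'e':1, 'n':1, 'o':1, 'r':2, 'u':1
C (first-col start): C('$')=0, C('T')=1, C('c')=2, C('e')=4, C('n')=5, C('o')=6, C('r')=7, C('u')=9
L[0]='T': occ=0, LF[0]=C('T')+0=1+0=1
L[1]='n': occ=0, LF[1]=C('n')+0=5+0=5
L[2]='o': occ=0, LF[2]=C('o')+0=6+0=6
L[3]='c': occ=0, LF[3]=C('c')+0=2+0=2
L[4]='r': occ=0, LF[4]=C('r')+0=7+0=7
L[5]='e': occ=0, LF[5]=C('e')+0=4+0=4
L[6]='$': occ=0, LF[6]=C('$')+0=0+0=0
L[7]='r': occ=1, LF[7]=C('r')+1=7+1=8
L[8]='u': occ=0, LF[8]=C('u')+0=9+0=9
L[9]='c': occ=1, LF[9]=C('c')+1=2+1=3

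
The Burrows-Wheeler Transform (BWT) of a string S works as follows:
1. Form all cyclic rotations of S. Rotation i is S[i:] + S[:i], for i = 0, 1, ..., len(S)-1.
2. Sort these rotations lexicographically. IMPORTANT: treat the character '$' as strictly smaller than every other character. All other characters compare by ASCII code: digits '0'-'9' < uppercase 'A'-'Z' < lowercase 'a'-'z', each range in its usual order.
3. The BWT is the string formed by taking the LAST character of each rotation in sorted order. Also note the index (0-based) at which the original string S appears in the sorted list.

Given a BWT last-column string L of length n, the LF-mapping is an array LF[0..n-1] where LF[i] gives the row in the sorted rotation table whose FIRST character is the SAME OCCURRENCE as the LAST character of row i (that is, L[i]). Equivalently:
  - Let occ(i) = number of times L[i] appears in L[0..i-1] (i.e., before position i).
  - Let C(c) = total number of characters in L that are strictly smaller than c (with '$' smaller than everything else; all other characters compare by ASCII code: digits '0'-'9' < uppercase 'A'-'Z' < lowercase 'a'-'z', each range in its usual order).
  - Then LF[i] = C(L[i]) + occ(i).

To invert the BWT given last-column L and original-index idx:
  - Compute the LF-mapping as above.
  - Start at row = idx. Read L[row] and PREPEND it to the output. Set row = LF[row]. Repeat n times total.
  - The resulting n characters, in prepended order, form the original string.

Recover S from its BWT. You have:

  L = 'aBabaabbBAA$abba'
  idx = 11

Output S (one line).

LF mapping: 5 3 6 11 7 8 12 13 4 1 2 0 9 14 15 10
Walk LF starting at row 11, prepending L[row]:
  step 1: row=11, L[11]='$', prepend. Next row=LF[11]=0
  step 2: row=0, L[0]='a', prepend. Next row=LF[0]=5
  step 3: row=5, L[5]='a', prepend. Next row=LF[5]=8
  step 4: row=8, L[8]='B', prepend. Next row=LF[8]=4
  step 5: row=4, L[4]='a', prepend. Next row=LF[4]=7
  step 6: row=7, L[7]='b', prepend. Next row=LF[7]=13
  step 7: row=13, L[13]='b', prepend. Next row=LF[13]=14
  step 8: row=14, L[14]='b', prepend. Next row=LF[14]=15
  step 9: row=15, L[15]='a', prepend. Next row=LF[15]=10
  step 10: row=10, L[10]='A', prepend. Next row=LF[10]=2
  step 11: row=2, L[2]='a', prepend. Next row=LF[2]=6
  step 12: row=6, L[6]='b', prepend. Next row=LF[6]=12
  step 13: row=12, L[12]='a', prepend. Next row=LF[12]=9
  step 14: row=9, L[9]='A', prepend. Next row=LF[9]=1
  step 15: row=1, L[1]='B', prepend. Next row=LF[1]=3
  step 16: row=3, L[3]='b', prepend. Next row=LF[3]=11
Reversed output: bBAabaAabbbaBaa$

Answer: bBAabaAabbbaBaa$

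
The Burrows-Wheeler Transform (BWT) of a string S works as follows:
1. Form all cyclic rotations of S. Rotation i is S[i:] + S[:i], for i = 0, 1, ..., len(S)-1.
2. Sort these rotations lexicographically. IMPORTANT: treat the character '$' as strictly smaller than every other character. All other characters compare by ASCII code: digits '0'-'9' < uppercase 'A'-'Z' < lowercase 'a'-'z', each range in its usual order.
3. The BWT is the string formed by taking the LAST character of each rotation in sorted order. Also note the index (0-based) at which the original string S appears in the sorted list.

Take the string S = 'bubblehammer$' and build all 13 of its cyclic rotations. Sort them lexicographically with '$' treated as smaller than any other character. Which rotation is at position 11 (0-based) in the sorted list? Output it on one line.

Answer: r$bubblehamme

Derivation:
All 13 rotations (rotation i = S[i:]+S[:i]):
  rot[0] = bubblehammer$
  rot[1] = ubblehammer$b
  rot[2] = bblehammer$bu
  rot[3] = blehammer$bub
  rot[4] = lehammer$bubb
  rot[5] = ehammer$bubbl
  rot[6] = hammer$bubble
  rot[7] = ammer$bubbleh
  rot[8] = mmer$bubbleha
  rot[9] = mer$bubbleham
  rot[10] = er$bubblehamm
  rot[11] = r$bubblehamme
  rot[12] = $bubblehammer
Sorted (with $ < everything):
  sorted[0] = $bubblehammer
  sorted[1] = ammer$bubbleh
  sorted[2] = bblehammer$bu
  sorted[3] = blehammer$bub
  sorted[4] = bubblehammer$
  sorted[5] = ehammer$bubbl
  sorted[6] = er$bubblehamm
  sorted[7] = hammer$bubble
  sorted[8] = lehammer$bubb
  sorted[9] = mer$bubbleham
  sorted[10] = mmer$bubbleha
  sorted[11] = r$bubblehamme
  sorted[12] = ubblehammer$b
sorted[11] = r$bubblehamme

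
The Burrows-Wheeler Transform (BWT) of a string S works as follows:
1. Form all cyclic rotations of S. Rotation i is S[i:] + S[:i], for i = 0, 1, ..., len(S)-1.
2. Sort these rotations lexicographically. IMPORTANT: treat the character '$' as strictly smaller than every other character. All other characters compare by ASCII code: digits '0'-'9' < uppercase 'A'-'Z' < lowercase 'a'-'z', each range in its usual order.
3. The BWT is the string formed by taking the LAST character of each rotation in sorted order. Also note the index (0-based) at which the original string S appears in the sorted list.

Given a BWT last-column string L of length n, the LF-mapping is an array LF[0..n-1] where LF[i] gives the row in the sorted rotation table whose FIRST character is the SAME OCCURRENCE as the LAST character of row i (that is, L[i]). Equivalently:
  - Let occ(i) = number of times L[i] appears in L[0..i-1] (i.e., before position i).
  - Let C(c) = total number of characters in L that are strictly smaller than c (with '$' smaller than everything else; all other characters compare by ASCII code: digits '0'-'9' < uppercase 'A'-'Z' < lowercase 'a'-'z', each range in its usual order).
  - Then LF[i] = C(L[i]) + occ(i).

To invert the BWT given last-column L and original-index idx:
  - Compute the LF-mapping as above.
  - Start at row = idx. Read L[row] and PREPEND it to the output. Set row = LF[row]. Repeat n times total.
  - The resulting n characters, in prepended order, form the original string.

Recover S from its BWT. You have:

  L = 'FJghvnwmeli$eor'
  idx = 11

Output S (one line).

Answer: overwhelmingJF$

Derivation:
LF mapping: 1 2 5 6 13 10 14 9 3 8 7 0 4 11 12
Walk LF starting at row 11, prepending L[row]:
  step 1: row=11, L[11]='$', prepend. Next row=LF[11]=0
  step 2: row=0, L[0]='F', prepend. Next row=LF[0]=1
  step 3: row=1, L[1]='J', prepend. Next row=LF[1]=2
  step 4: row=2, L[2]='g', prepend. Next row=LF[2]=5
  step 5: row=5, L[5]='n', prepend. Next row=LF[5]=10
  step 6: row=10, L[10]='i', prepend. Next row=LF[10]=7
  step 7: row=7, L[7]='m', prepend. Next row=LF[7]=9
  step 8: row=9, L[9]='l', prepend. Next row=LF[9]=8
  step 9: row=8, L[8]='e', prepend. Next row=LF[8]=3
  step 10: row=3, L[3]='h', prepend. Next row=LF[3]=6
  step 11: row=6, L[6]='w', prepend. Next row=LF[6]=14
  step 12: row=14, L[14]='r', prepend. Next row=LF[14]=12
  step 13: row=12, L[12]='e', prepend. Next row=LF[12]=4
  step 14: row=4, L[4]='v', prepend. Next row=LF[4]=13
  step 15: row=13, L[13]='o', prepend. Next row=LF[13]=11
Reversed output: overwhelmingJF$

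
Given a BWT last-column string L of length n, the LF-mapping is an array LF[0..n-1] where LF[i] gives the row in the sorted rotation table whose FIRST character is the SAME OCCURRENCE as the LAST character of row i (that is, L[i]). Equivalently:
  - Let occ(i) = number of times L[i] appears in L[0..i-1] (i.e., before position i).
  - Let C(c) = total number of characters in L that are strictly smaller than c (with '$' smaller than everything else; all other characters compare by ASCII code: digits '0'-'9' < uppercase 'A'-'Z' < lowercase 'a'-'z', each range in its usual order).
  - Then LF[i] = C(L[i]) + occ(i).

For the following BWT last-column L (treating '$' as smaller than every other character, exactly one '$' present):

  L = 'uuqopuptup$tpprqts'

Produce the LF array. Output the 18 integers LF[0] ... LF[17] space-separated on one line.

Answer: 14 15 7 1 2 16 3 11 17 4 0 12 5 6 9 8 13 10

Derivation:
Char counts: '$':1, 'o':1, 'p':5, 'q':2, 'r':1, 's':1, 't':3, 'u':4
C (first-col start): C('$')=0, C('o')=1, C('p')=2, C('q')=7, C('r')=9, C('s')=10, C('t')=11, C('u')=14
L[0]='u': occ=0, LF[0]=C('u')+0=14+0=14
L[1]='u': occ=1, LF[1]=C('u')+1=14+1=15
L[2]='q': occ=0, LF[2]=C('q')+0=7+0=7
L[3]='o': occ=0, LF[3]=C('o')+0=1+0=1
L[4]='p': occ=0, LF[4]=C('p')+0=2+0=2
L[5]='u': occ=2, LF[5]=C('u')+2=14+2=16
L[6]='p': occ=1, LF[6]=C('p')+1=2+1=3
L[7]='t': occ=0, LF[7]=C('t')+0=11+0=11
L[8]='u': occ=3, LF[8]=C('u')+3=14+3=17
L[9]='p': occ=2, LF[9]=C('p')+2=2+2=4
L[10]='$': occ=0, LF[10]=C('$')+0=0+0=0
L[11]='t': occ=1, LF[11]=C('t')+1=11+1=12
L[12]='p': occ=3, LF[12]=C('p')+3=2+3=5
L[13]='p': occ=4, LF[13]=C('p')+4=2+4=6
L[14]='r': occ=0, LF[14]=C('r')+0=9+0=9
L[15]='q': occ=1, LF[15]=C('q')+1=7+1=8
L[16]='t': occ=2, LF[16]=C('t')+2=11+2=13
L[17]='s': occ=0, LF[17]=C('s')+0=10+0=10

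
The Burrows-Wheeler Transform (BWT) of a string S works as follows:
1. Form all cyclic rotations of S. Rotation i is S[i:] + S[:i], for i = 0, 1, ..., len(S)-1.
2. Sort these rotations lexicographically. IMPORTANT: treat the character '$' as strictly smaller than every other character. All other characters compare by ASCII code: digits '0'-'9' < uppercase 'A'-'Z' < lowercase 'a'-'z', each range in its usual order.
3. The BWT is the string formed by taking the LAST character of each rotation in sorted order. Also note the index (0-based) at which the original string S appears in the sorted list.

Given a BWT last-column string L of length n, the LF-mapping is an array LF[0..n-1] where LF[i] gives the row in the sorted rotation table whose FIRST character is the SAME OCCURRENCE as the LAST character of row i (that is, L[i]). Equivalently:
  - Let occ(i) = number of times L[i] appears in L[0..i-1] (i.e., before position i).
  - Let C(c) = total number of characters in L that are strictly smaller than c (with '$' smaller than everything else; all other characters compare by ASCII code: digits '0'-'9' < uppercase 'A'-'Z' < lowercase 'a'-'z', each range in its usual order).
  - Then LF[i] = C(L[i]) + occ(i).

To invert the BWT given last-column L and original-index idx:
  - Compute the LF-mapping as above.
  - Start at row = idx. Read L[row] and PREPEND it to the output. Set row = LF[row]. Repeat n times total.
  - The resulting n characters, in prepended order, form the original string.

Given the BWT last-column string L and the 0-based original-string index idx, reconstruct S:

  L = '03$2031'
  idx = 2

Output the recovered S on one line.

Answer: 021330$

Derivation:
LF mapping: 1 5 0 4 2 6 3
Walk LF starting at row 2, prepending L[row]:
  step 1: row=2, L[2]='$', prepend. Next row=LF[2]=0
  step 2: row=0, L[0]='0', prepend. Next row=LF[0]=1
  step 3: row=1, L[1]='3', prepend. Next row=LF[1]=5
  step 4: row=5, L[5]='3', prepend. Next row=LF[5]=6
  step 5: row=6, L[6]='1', prepend. Next row=LF[6]=3
  step 6: row=3, L[3]='2', prepend. Next row=LF[3]=4
  step 7: row=4, L[4]='0', prepend. Next row=LF[4]=2
Reversed output: 021330$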